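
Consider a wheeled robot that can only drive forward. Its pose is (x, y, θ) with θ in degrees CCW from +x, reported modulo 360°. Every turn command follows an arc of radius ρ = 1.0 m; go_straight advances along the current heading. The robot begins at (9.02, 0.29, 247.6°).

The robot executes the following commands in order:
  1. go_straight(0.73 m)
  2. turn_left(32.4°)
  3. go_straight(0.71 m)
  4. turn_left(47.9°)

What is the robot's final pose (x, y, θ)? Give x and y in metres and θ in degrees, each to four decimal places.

set_pose: (x, y, θ) = (9.0200, 0.2900, 247.6000°), ρ = 1.0
go_straight(0.73): x += 0.73·cos θ, y += 0.73·sin θ → (8.7418, -0.3849, 247.6000°)
turn_left(32.4°): centre at ρ to the left, rotate +32.4° → (8.6816, -0.9396, 280.0000°)
go_straight(0.71): x += 0.71·cos θ, y += 0.71·sin θ → (8.8048, -1.6389, 280.0000°)
turn_left(47.9°): centre at ρ to the left, rotate +47.9° → (9.2583, -2.3123, 327.9000°)

(9.2583, -2.3123, 327.9000°)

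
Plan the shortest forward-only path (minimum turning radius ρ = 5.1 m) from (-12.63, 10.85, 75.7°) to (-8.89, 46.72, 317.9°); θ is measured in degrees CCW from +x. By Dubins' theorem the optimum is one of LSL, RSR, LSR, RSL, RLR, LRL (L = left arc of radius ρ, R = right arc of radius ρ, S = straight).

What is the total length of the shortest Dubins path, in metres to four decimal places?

44.2575 m

Let ψ = atan2(Δy, Δx) = atan2(35.87, 3.74) = 84.0475° be the start→goal bearing.
Normalize: d = |goal − start| / ρ = 36.064449/5.1 = 7.071461, α = (θ_start − ψ) mod 360° = 351.6525° = 6.137493 rad, β = (θ_goal − ψ) mod 360° = 233.8525° = 4.081495 rad.
Common terms: sin α = -0.145177, cos α = 0.989406, sin β = -0.807501, cos β = -0.589867, cos(α−β) = -0.466387, d² = 50.005556. Work in radians in the unit-radius frame; every candidate has L = ρ·(t + p + q).
LSL: p² = 2 + d² − 2cos(α−β) + 2d(sin α − sin β) = 62.305518; p = √p² = 7.893384; φ = atan2(cos β − cos α, d + sin α − sin β) = -0.201435 rad; t = (φ − α) mod 2π = 6.227442 rad, q = (β − φ) mod 2π = 4.282930 rad → L = 5.1·(6.227442 + 7.893384 + 4.282930) = 5.1·18.403757 = 93.859162 m
RSR: p² = 2 + d² − 2cos(α−β) + 2d(sin β − sin α) = 43.571139; p = √p² = 6.600844; φ = atan2(cos α − cos β, d − sin α + sin β) = 0.241597 rad; t = (α − φ) mod 2π = 5.895897 rad, q = (φ − β) mod 2π = 2.443286 rad → L = 5.1·(5.895897 + 6.600844 + 2.443286) = 5.1·14.940027 = 76.194138 m
LSR: p² = d² − 2 + 2cos(α−β) + 2d(sin α + sin β) = 33.599133; p = √p² = 5.796476; φ = atan2(−cos α − cos β, d + sin α + sin β) − atan2(−2, p) = 0.267042 rad; t = (φ − α) mod 2π = 0.412734 rad, q = (φ − β) mod 2π = 2.468732 rad → L = 5.1·(0.412734 + 5.796476 + 2.468732) = 5.1·8.677942 = 44.257506 m
RSL: p² = d² − 2 + 2cos(α−β) − 2d(sin α + sin β) = 60.546431; p = √p² = 7.781159; φ = atan2(cos α + cos β, d − sin α − sin β) − atan2(2, p) = -0.201834 rad; t = (α − φ) mod 2π = 0.056142 rad, q = (β − φ) mod 2π = 4.283329 rad → L = 5.1·(0.056142 + 7.781159 + 4.283329) = 5.1·12.120630 = 61.815214 m
RLR: c = (6 − d² + 2cos(α−β) + 2d(sin α − sin β))/8 = -4.446392, |c| > 1 → infeasible
LRL: c = (6 − d² + 2cos(α−β) − 2d(sin α − sin β))/8 = -6.788190, |c| > 1 → infeasible
Shortest: LSR with L = 44.257506 m ≈ 44.2575 m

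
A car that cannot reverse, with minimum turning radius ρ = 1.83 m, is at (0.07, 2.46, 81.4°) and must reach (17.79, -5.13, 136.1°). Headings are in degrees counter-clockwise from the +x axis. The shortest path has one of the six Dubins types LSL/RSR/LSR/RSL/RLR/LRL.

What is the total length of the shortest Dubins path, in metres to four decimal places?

26.2909 m

Let ψ = atan2(Δy, Δx) = atan2(-7.59, 17.72) = -23.1869° be the start→goal bearing.
Normalize: d = |goal − start| / ρ = 19.277098/1.83 = 10.533933, α = (θ_start − ψ) mod 360° = 104.5869° = 1.825385 rad, β = (θ_goal − ψ) mod 360° = 159.2869° = 2.780081 rad.
Common terms: sin α = 0.967767, cos α = -0.251848, sin β = 0.353689, cos β = -0.935363, cos(α−β) = 0.577858, d² = 110.963749. Work in radians in the unit-radius frame; every candidate has L = ρ·(t + p + q).
LSL: p² = 2 + d² − 2cos(α−β) + 2d(sin α − sin β) = 124.745344; p = √p² = 11.168946; φ = atan2(cos β − cos α, d + sin α − sin β) = -0.061236 rad; t = (φ − α) mod 2π = 4.396564 rad, q = (β − φ) mod 2π = 2.841317 rad → L = 1.83·(4.396564 + 11.168946 + 2.841317) = 1.83·18.406826 = 33.684491 m
RSR: p² = 2 + d² − 2cos(α−β) + 2d(sin β − sin α) = 98.870724; p = √p² = 9.943376; φ = atan2(cos α − cos β, d − sin α + sin β) = 0.068795 rad; t = (α − φ) mod 2π = 1.756590 rad, q = (φ − β) mod 2π = 3.571900 rad → L = 1.83·(1.756590 + 9.943376 + 3.571900) = 1.83·15.271866 = 27.947515 m
LSR: p² = d² − 2 + 2cos(α−β) + 2d(sin α + sin β) = 137.959720; p = √p² = 11.745626; φ = atan2(−cos α − cos β, d + sin α + sin β) − atan2(−2, p) = 0.268467 rad; t = (φ − α) mod 2π = 4.726267 rad, q = (φ − β) mod 2π = 3.771572 rad → L = 1.83·(4.726267 + 11.745626 + 3.771572) = 1.83·20.243464 = 37.045539 m
RSL: p² = d² − 2 + 2cos(α−β) − 2d(sin α + sin β) = 82.279209; p = √p² = 9.070789; φ = atan2(cos α + cos β, d − sin α − sin β) − atan2(2, p) = -0.345179 rad; t = (α − φ) mod 2π = 2.170565 rad, q = (β − φ) mod 2π = 3.125260 rad → L = 1.83·(2.170565 + 9.070789 + 3.125260) = 1.83·14.366613 = 26.290902 m
RLR: c = (6 − d² + 2cos(α−β) + 2d(sin α − sin β))/8 = -11.358840, |c| > 1 → infeasible
LRL: c = (6 − d² + 2cos(α−β) − 2d(sin α − sin β))/8 = -14.593168, |c| > 1 → infeasible
Shortest: RSL with L = 26.290902 m ≈ 26.2909 m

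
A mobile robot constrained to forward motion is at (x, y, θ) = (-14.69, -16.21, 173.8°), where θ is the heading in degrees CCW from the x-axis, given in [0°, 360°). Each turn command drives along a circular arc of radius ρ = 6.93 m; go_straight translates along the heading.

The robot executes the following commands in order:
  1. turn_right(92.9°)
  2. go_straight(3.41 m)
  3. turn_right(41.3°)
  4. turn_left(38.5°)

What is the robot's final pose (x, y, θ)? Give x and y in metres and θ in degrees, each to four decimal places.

(-15.4559, 3.2969, 78.1000°)

set_pose: (x, y, θ) = (-14.6900, -16.2100, 173.8000°), ρ = 6.93
turn_right(92.9°): centre at ρ to the right, rotate −92.9° → (-20.7843, -8.2245, 80.9000°)
go_straight(3.41): x += 3.41·cos θ, y += 3.41·sin θ → (-20.2450, -4.8574, 80.9000°)
turn_right(41.3°): centre at ρ to the right, rotate −41.3° → (-17.8196, -0.6138, 39.6000°)
turn_left(38.5°): centre at ρ to the left, rotate +38.5° → (-15.4559, 3.2969, 78.1000°)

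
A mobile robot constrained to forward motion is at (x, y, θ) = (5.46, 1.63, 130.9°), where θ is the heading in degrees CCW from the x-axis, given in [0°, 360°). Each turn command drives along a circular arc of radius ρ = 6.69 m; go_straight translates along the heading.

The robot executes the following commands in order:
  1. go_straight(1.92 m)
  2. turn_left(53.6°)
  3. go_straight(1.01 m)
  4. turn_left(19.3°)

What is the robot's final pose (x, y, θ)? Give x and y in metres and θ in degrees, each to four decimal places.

set_pose: (x, y, θ) = (5.4600, 1.6300, 130.9000°), ρ = 6.69
go_straight(1.92): x += 1.92·cos θ, y += 1.92·sin θ → (4.2029, 3.0812, 130.9000°)
turn_left(53.6°): centre at ρ to the left, rotate +53.6° → (-1.3787, 5.3704, 184.5000°)
go_straight(1.01): x += 1.01·cos θ, y += 1.01·sin θ → (-2.3855, 5.2912, 184.5000°)
turn_left(19.3°): centre at ρ to the left, rotate +19.3° → (-4.5604, 4.7429, 203.8000°)

(-4.5604, 4.7429, 203.8000°)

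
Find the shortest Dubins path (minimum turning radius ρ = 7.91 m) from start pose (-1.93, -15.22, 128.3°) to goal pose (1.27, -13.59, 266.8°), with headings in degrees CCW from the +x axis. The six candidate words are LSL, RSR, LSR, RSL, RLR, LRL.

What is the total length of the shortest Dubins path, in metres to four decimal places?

49.2507 m

Let ψ = atan2(Δy, Δx) = atan2(1.63, 3.20) = 26.9932° be the start→goal bearing.
Normalize: d = |goal − start| / ρ = 3.591225/7.91 = 0.454011, α = (θ_start − ψ) mod 360° = 101.3068° = 1.768138 rad, β = (θ_goal − ψ) mod 360° = 239.8068° = 4.185419 rad.
Common terms: sin α = 0.980591, cos α = -0.196063, sin β = -0.864335, cos β = -0.502917, cos(α−β) = -0.748956, d² = 0.206126. Work in radians in the unit-radius frame; every candidate has L = ρ·(t + p + q).
LSL: p² = 2 + d² − 2cos(α−β) + 2d(sin α − sin β) = 5.379270; p = √p² = 2.319325; φ = atan2(cos β − cos α, d + sin α − sin β) = -0.132692 rad; t = (φ − α) mod 2π = 4.382355 rad, q = (β − φ) mod 2π = 4.318111 rad → L = 7.91·(4.382355 + 2.319325 + 4.318111) = 7.91·11.019792 = 87.166552 m
RSR: p² = 2 + d² − 2cos(α−β) + 2d(sin β − sin α) = 2.028804; p = √p² = 1.424361; φ = atan2(cos α − cos β, d − sin α + sin β) = 2.924458 rad; t = (α − φ) mod 2π = 5.126865 rad, q = (φ − β) mod 2π = 5.022224 rad → L = 7.91·(5.126865 + 1.424361 + 5.022224) = 7.91·11.573451 = 91.545995 m
LSR: p² = d² − 2 + 2cos(α−β) + 2d(sin α + sin β) = -3.186222 < 0 → infeasible
RSL: p² = d² − 2 + 2cos(α−β) − 2d(sin α + sin β) = -3.397349 < 0 → infeasible
RLR: c = (6 − d² + 2cos(α−β) + 2d(sin α − sin β))/8 = 0.746399; p = 2π − arccos c = 5.555024 rad; φ = atan2(cos α − cos β, d − sin α + sin β) = 2.924458 rad; t = (α − φ + p/2) mod 2π = 1.621192 rad, q = (α − β − t + p) mod 2π = 1.516551 rad → L = 7.91·(1.621192 + 5.555024 + 1.516551) = 7.91·8.692767 = 68.759790 m
LRL: c = (6 − d² + 2cos(α−β) − 2d(sin α − sin β))/8 = 0.327591; p = 2π − arccos c = 5.046142 rad; φ = atan2(cos β − cos α, d + sin α − sin β) = -0.132692 rad; t = (φ − α + p/2) mod 2π = 0.622241 rad, q = (β − α − t + p) mod 2π = 0.557997 rad → L = 7.91·(0.622241 + 5.046142 + 0.557997) = 7.91·6.226380 = 49.250663 m
Shortest: LRL with L = 49.250663 m ≈ 49.2507 m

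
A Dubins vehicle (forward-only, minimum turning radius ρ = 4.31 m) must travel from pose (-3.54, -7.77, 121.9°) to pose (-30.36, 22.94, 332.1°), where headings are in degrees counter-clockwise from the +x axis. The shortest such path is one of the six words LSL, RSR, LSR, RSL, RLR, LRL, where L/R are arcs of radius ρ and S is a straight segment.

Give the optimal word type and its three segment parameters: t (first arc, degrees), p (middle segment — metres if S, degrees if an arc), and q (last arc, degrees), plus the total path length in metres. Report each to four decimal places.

Let ψ = atan2(Δy, Δx) = atan2(30.71, -26.82) = 131.1317° be the start→goal bearing.
Normalize: d = |goal − start| / ρ = 40.772742/4.31 = 9.460033, α = (θ_start − ψ) mod 360° = 350.7683° = 6.122061 rad, β = (θ_goal − ψ) mod 360° = 200.9683° = 3.507558 rad.
Common terms: sin α = -0.160428, cos α = 0.987048, sin β = -0.357851, cos β = -0.933779, cos(α−β) = -0.864275, d² = 89.492224. Work in radians in the unit-radius frame; every candidate has L = ρ·(t + p + q).
LSL: p² = 2 + d² − 2cos(α−β) + 2d(sin α − sin β) = 96.956034; p = √p² = 9.846625; φ = atan2(cos β − cos α, d + sin α − sin β) = -0.196333 rad; t = (φ − α) mod 2π = 6.247976 rad, q = (β − φ) mod 2π = 3.703892 rad → L = 4.31·(6.247976 + 9.846625 + 3.703892) = 4.31·19.798493 = 85.331504 m
RSR: p² = 2 + d² − 2cos(α−β) + 2d(sin β − sin α) = 89.485513; p = √p² = 9.459678; φ = atan2(cos α − cos β, d − sin α + sin β) = 0.204476 rad; t = (α − φ) mod 2π = 5.917585 rad, q = (φ − β) mod 2π = 2.980103 rad → L = 4.31·(5.917585 + 9.459678 + 2.980103) = 4.31·18.357367 = 79.120251 m
LSR: p² = d² − 2 + 2cos(α−β) + 2d(sin α + sin β) = 75.957807; p = √p² = 8.715378; φ = atan2(−cos α − cos β, d + sin α + sin β) − atan2(−2, p) = 0.219617 rad; t = (φ − α) mod 2π = 0.380741 rad, q = (φ − β) mod 2π = 2.995244 rad → L = 4.31·(0.380741 + 8.715378 + 2.995244) = 4.31·12.091362 = 52.113771 m
RSL: p² = d² − 2 + 2cos(α−β) − 2d(sin α + sin β) = 95.569542; p = √p² = 9.775968; φ = atan2(cos α + cos β, d − sin α − sin β) − atan2(2, p) = -0.196460 rad; t = (α − φ) mod 2π = 0.035336 rad, q = (β − φ) mod 2π = 3.704018 rad → L = 4.31·(0.035336 + 9.775968 + 3.704018) = 4.31·13.515322 = 58.251039 m
RLR: c = (6 − d² + 2cos(α−β) + 2d(sin α − sin β))/8 = -10.185689, |c| > 1 → infeasible
LRL: c = (6 − d² + 2cos(α−β) − 2d(sin α − sin β))/8 = -11.119504, |c| > 1 → infeasible
Shortest: LSR with L = 52.113771 m ≈ 52.1138 m
Convert LSR to answer units (arcs ×180/π): t = 0.380741·180/π = 21.8148°, p = ρ·p = 4.31·8.715378 = 37.5633 m, q = 2.995244·180/π = 171.6148°, L = 52.1138 m.

LSR: t = 21.8148°, p = 37.5633 m, q = 171.6148°, L = 52.1138 m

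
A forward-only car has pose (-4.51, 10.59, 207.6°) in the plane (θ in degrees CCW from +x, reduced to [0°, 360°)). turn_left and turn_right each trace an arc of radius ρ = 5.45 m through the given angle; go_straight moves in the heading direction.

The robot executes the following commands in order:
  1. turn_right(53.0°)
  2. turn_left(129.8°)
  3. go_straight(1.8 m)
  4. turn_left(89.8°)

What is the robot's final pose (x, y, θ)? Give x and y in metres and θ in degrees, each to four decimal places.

(-9.9258, -1.4535, 14.2000°)

set_pose: (x, y, θ) = (-4.5100, 10.5900, 207.6000°), ρ = 5.45
turn_right(53.0°): centre at ρ to the right, rotate −53.0° → (-9.3727, 10.4966, 154.6000°)
turn_left(129.8°): centre at ρ to the left, rotate +129.8° → (-16.9891, 4.2181, 284.4000°)
go_straight(1.8): x += 1.8·cos θ, y += 1.8·sin θ → (-16.5415, 2.4746, 284.4000°)
turn_left(89.8°): centre at ρ to the left, rotate +89.8° → (-9.9258, -1.4535, 374.2000° ≡ 14.2000°)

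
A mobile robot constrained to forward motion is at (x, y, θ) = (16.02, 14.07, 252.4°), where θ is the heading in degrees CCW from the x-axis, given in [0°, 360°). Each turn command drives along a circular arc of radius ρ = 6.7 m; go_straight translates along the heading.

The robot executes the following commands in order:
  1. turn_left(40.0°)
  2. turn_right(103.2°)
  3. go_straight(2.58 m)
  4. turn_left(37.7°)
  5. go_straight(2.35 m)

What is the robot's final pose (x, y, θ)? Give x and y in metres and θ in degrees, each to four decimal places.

(3.1153, -3.8403, 226.9000°)

set_pose: (x, y, θ) = (16.0200, 14.0700, 252.4000°), ρ = 6.7
turn_left(40.0°): centre at ρ to the left, rotate +40.0° → (16.2119, 9.4910, 292.4000°)
turn_right(103.2°): centre at ρ to the right, rotate −103.2° → (11.0887, 0.3240, 189.2000°)
go_straight(2.58): x += 2.58·cos θ, y += 2.58·sin θ → (8.5419, -0.0885, 189.2000°)
turn_left(37.7°): centre at ρ to the left, rotate +37.7° → (4.7210, -2.1244, 226.9000°)
go_straight(2.35): x += 2.35·cos θ, y += 2.35·sin θ → (3.1153, -3.8403, 226.9000°)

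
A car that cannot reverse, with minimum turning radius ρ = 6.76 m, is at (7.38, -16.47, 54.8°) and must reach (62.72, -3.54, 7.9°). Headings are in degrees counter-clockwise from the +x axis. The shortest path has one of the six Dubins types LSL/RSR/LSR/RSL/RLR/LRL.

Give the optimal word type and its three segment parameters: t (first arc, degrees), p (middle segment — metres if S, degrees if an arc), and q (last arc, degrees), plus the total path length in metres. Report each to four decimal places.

Let ψ = atan2(Δy, Δx) = atan2(12.93, 55.34) = 13.1510° be the start→goal bearing.
Normalize: d = |goal − start| / ρ = 56.830454/6.76 = 8.406872, α = (θ_start − ψ) mod 360° = 41.6490° = 0.726911 rad, β = (θ_goal − ψ) mod 360° = 354.7490° = 6.191537 rad.
Common terms: sin α = 0.664565, cos α = 0.747230, sin β = -0.091520, cos β = 0.995803, cos(α−β) = 0.683274, d² = 70.675495. Work in radians in the unit-radius frame; every candidate has L = ρ·(t + p + q).
LSL: p² = 2 + d² − 2cos(α−β) + 2d(sin α − sin β) = 84.021561; p = √p² = 9.166328; φ = atan2(cos β − cos α, d + sin α − sin β) = 0.027121 rad; t = (φ − α) mod 2π = 5.583395 rad, q = (β − φ) mod 2π = 6.164416 rad → L = 6.76·(5.583395 + 9.166328 + 6.164416) = 6.76·20.914139 = 141.379578 m
RSR: p² = 2 + d² − 2cos(α−β) + 2d(sin β − sin α) = 58.596334; p = √p² = 7.654824; φ = atan2(cos α − cos β, d − sin α + sin β) = -0.032478 rad; t = (α − φ) mod 2π = 0.759390 rad, q = (φ − β) mod 2π = 0.059170 rad → L = 6.76·(0.759390 + 7.654824 + 0.059170) = 6.76·8.473384 = 57.280073 m
LSR: p² = d² − 2 + 2cos(α−β) + 2d(sin α + sin β) = 79.677079; p = √p² = 8.926202; φ = atan2(−cos α − cos β, d + sin α + sin β) − atan2(−2, p) = 0.028700 rad; t = (φ − α) mod 2π = 5.584973 rad, q = (φ − β) mod 2π = 0.120347 rad → L = 6.76·(5.584973 + 8.926202 + 0.120347) = 6.76·14.631523 = 98.909093 m
RSL: p² = d² − 2 + 2cos(α−β) − 2d(sin α + sin β) = 60.407006; p = √p² = 7.772194; φ = atan2(cos α + cos β, d − sin α − sin β) − atan2(2, p) = -0.032929 rad; t = (α − φ) mod 2π = 0.759840 rad, q = (β − φ) mod 2π = 6.224466 rad → L = 6.76·(0.759840 + 7.772194 + 6.224466) = 6.76·14.756501 = 99.753945 m
RLR: c = (6 − d² + 2cos(α−β) + 2d(sin α − sin β))/8 = -6.324542, |c| > 1 → infeasible
LRL: c = (6 − d² + 2cos(α−β) − 2d(sin α − sin β))/8 = -9.502695, |c| > 1 → infeasible
Shortest: RSR with L = 57.280073 m ≈ 57.2801 m
Convert RSR to answer units (arcs ×180/π): t = 0.759390·180/π = 43.5098°, p = ρ·p = 6.76·7.654824 = 51.7466 m, q = 0.059170·180/π = 3.3902°, L = 57.2801 m.

RSR: t = 43.5098°, p = 51.7466 m, q = 3.3902°, L = 57.2801 m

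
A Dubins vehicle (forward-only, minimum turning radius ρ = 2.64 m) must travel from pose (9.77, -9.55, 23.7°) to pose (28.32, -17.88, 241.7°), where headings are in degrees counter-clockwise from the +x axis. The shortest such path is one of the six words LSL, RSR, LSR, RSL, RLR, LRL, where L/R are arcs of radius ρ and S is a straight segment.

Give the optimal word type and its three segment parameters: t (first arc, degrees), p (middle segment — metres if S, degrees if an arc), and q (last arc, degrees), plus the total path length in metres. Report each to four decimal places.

Let ψ = atan2(Δy, Δx) = atan2(-8.33, 18.55) = -24.1828° be the start→goal bearing.
Normalize: d = |goal − start| / ρ = 20.334488/2.64 = 7.702458, α = (θ_start − ψ) mod 360° = 47.8828° = 0.835712 rad, β = (θ_goal − ψ) mod 360° = 265.8828° = 4.640530 rad.
Common terms: sin α = 0.741774, cos α = 0.670650, sin β = -0.997419, cos β = -0.071797, cos(α−β) = -0.788011, d² = 59.327852. Work in radians in the unit-radius frame; every candidate has L = ρ·(t + p + q).
LSL: p² = 2 + d² − 2cos(α−β) + 2d(sin α − sin β) = 89.696003; p = √p² = 9.470797; φ = atan2(cos β − cos α, d + sin α − sin β) = -0.078474 rad; t = (φ − α) mod 2π = 5.368999 rad, q = (β − φ) mod 2π = 4.719004 rad → L = 2.64·(5.368999 + 9.470797 + 4.719004) = 2.64·19.558800 = 51.635233 m
RSR: p² = 2 + d² − 2cos(α−β) + 2d(sin β − sin α) = 36.111745; p = √p² = 6.009305; φ = atan2(cos α − cos β, d − sin α + sin β) = 0.123866 rad; t = (α − φ) mod 2π = 0.711846 rad, q = (φ − β) mod 2π = 1.766521 rad → L = 2.64·(0.711846 + 6.009305 + 1.766521) = 2.64·8.487672 = 22.407455 m
LSR: p² = d² − 2 + 2cos(α−β) + 2d(sin α + sin β) = 51.813642; p = √p² = 7.198169; φ = atan2(−cos α − cos β, d + sin α + sin β) − atan2(−2, p) = 0.190768 rad; t = (φ − α) mod 2π = 5.638241 rad, q = (φ − β) mod 2π = 1.833423 rad → L = 2.64·(5.638241 + 7.198169 + 1.833423) = 2.64·14.669834 = 38.728361 m
RSL: p² = d² − 2 + 2cos(α−β) − 2d(sin α + sin β) = 59.690020; p = √p² = 7.725932; φ = atan2(cos α + cos β, d − sin α − sin β) − atan2(2, p) = -0.178199 rad; t = (α − φ) mod 2π = 1.013911 rad, q = (β − φ) mod 2π = 4.818729 rad → L = 2.64·(1.013911 + 7.725932 + 4.818729) = 2.64·13.558571 = 35.794628 m
RLR: c = (6 − d² + 2cos(α−β) + 2d(sin α − sin β))/8 = -3.513968, |c| > 1 → infeasible
LRL: c = (6 − d² + 2cos(α−β) − 2d(sin α − sin β))/8 = -10.212000, |c| > 1 → infeasible
Shortest: RSR with L = 22.407455 m ≈ 22.4075 m
Convert RSR to answer units (arcs ×180/π): t = 0.711846·180/π = 40.7858°, p = ρ·p = 2.64·6.009305 = 15.8646 m, q = 1.766521·180/π = 101.2142°, L = 22.4075 m.

RSR: t = 40.7858°, p = 15.8646 m, q = 101.2142°, L = 22.4075 m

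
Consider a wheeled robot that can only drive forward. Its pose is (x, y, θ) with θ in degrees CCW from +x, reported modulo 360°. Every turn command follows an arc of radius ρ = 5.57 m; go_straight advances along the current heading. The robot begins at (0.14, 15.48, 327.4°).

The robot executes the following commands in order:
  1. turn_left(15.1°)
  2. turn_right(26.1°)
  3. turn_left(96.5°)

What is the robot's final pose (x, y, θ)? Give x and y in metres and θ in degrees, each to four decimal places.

set_pose: (x, y, θ) = (0.1400, 15.4800, 327.4000°), ρ = 5.57
turn_left(15.1°): centre at ρ to the left, rotate +15.1° → (1.4660, 14.8603, 342.5000°)
turn_right(26.1°): centre at ρ to the right, rotate −26.1° → (3.6323, 13.5817, 316.4000°)
turn_left(96.5°): centre at ρ to the left, rotate +96.5° → (11.9160, 14.2555, 412.9000° ≡ 52.9000°)

(11.9160, 14.2555, 52.9000°)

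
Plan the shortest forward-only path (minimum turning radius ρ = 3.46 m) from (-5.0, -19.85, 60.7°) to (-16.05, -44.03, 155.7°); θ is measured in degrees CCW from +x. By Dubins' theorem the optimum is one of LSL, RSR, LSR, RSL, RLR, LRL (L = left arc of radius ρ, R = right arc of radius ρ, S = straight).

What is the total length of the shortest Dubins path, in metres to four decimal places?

39.1035 m

Let ψ = atan2(Δy, Δx) = atan2(-24.18, -11.05) = -114.5599° be the start→goal bearing.
Normalize: d = |goal − start| / ρ = 26.585238/3.46 = 7.683595, α = (θ_start − ψ) mod 360° = 175.2599° = 3.058862 rad, β = (θ_goal − ψ) mod 360° = 270.2599° = 4.716925 rad.
Common terms: sin α = 0.082636, cos α = -0.996580, sin β = -0.999990, cos β = 0.004536, cos(α−β) = -0.087156, d² = 59.037631. Work in radians in the unit-radius frame; every candidate has L = ρ·(t + p + q).
LSL: p² = 2 + d² − 2cos(α−β) + 2d(sin α − sin β) = 77.848860; p = √p² = 8.823200; φ = atan2(cos β − cos α, d + sin α − sin β) = 0.113709 rad; t = (φ − α) mod 2π = 3.338032 rad, q = (β − φ) mod 2π = 4.603216 rad → L = 3.46·(3.338032 + 8.823200 + 4.603216) = 3.46·16.764448 = 58.004991 m
RSR: p² = 2 + d² − 2cos(α−β) + 2d(sin β − sin α) = 44.575025; p = √p² = 6.676453; φ = atan2(cos α − cos β, d − sin α + sin β) = -0.150515 rad; t = (α − φ) mod 2π = 3.209377 rad, q = (φ − β) mod 2π = 1.415745 rad → L = 3.46·(3.209377 + 6.676453 + 1.415745) = 3.46·11.301576 = 39.103451 m
LSR: p² = d² − 2 + 2cos(α−β) + 2d(sin α + sin β) = 42.766173; p = √p² = 6.539585; φ = atan2(−cos α − cos β, d + sin α + sin β) − atan2(−2, p) = 0.442376 rad; t = (φ − α) mod 2π = 3.666699 rad, q = (φ − β) mod 2π = 2.008636 rad → L = 3.46·(3.666699 + 6.539585 + 2.008636) = 3.46·12.214921 = 42.263626 m
RSL: p² = d² − 2 + 2cos(α−β) − 2d(sin α + sin β) = 70.960465; p = √p² = 8.423803; φ = atan2(cos α + cos β, d − sin α − sin β) − atan2(2, p) = -0.347940 rad; t = (α − φ) mod 2π = 3.406802 rad, q = (β − φ) mod 2π = 5.064865 rad → L = 3.46·(3.406802 + 8.423803 + 5.064865) = 3.46·16.895471 = 58.458329 m
RLR: c = (6 − d² + 2cos(α−β) + 2d(sin α − sin β))/8 = -4.571878, |c| > 1 → infeasible
LRL: c = (6 − d² + 2cos(α−β) − 2d(sin α − sin β))/8 = -8.731107, |c| > 1 → infeasible
Shortest: RSR with L = 39.103451 m ≈ 39.1035 m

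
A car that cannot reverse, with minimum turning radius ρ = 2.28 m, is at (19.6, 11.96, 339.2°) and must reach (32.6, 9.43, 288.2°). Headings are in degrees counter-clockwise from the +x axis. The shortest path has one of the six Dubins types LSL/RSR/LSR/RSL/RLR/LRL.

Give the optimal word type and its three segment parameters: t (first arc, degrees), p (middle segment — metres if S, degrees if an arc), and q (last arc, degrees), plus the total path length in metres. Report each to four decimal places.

LSR: t = 16.2425°, p = 10.4197 m, q = 67.2425°, L = 13.7419 m

Let ψ = atan2(Δy, Δx) = atan2(-2.53, 13.00) = -11.0130° be the start→goal bearing.
Normalize: d = |goal − start| / ρ = 13.243900/2.28 = 5.808728, α = (θ_start − ψ) mod 360° = 350.2130° = 6.112370 rad, β = (θ_goal − ψ) mod 360° = 299.2130° = 5.222252 rad.
Common terms: sin α = -0.169986, cos α = 0.985446, sin β = -0.872812, cos β = 0.488057, cos(α−β) = 0.629320, d² = 33.741324. Work in radians in the unit-radius frame; every candidate has L = ρ·(t + p + q).
LSL: p² = 2 + d² − 2cos(α−β) + 2d(sin α − sin β) = 42.647725; p = √p² = 6.530523; φ = atan2(cos β − cos α, d + sin α − sin β) = -0.076238 rad; t = (φ − α) mod 2π = 0.094578 rad, q = (β − φ) mod 2π = 5.298489 rad → L = 2.28·(0.094578 + 6.530523 + 5.298489) = 2.28·11.923590 = 27.185785 m
RSR: p² = 2 + d² − 2cos(α−β) + 2d(sin β − sin α) = 26.317642; p = √p² = 5.130072; φ = atan2(cos α − cos β, d − sin α + sin β) = 0.097108 rad; t = (α − φ) mod 2π = 6.015261 rad, q = (φ − β) mod 2π = 1.158042 rad → L = 2.28·(6.015261 + 5.130072 + 1.158042) = 2.28·12.303376 = 28.051696 m
LSR: p² = d² − 2 + 2cos(α−β) + 2d(sin α + sin β) = 20.885306; p = √p² = 4.570044; φ = atan2(−cos α − cos β, d + sin α + sin β) − atan2(−2, p) = 0.112669 rad; t = (φ − α) mod 2π = 0.283485 rad, q = (φ − β) mod 2π = 1.173603 rad → L = 2.28·(0.283485 + 4.570044 + 1.173603) = 2.28·6.027133 = 13.741862 m
RSL: p² = d² − 2 + 2cos(α−β) − 2d(sin α + sin β) = 45.114624; p = √p² = 6.716742; φ = atan2(cos α + cos β, d − sin α − sin β) − atan2(2, p) = -0.077568 rad; t = (α − φ) mod 2π = 6.189938 rad, q = (β − φ) mod 2π = 5.299820 rad → L = 2.28·(6.189938 + 6.716742 + 5.299820) = 2.28·18.206499 = 41.510819 m
RLR: c = (6 − d² + 2cos(α−β) + 2d(sin α − sin β))/8 = -2.289705, |c| > 1 → infeasible
LRL: c = (6 − d² + 2cos(α−β) − 2d(sin α − sin β))/8 = -4.330966, |c| > 1 → infeasible
Shortest: LSR with L = 13.741862 m ≈ 13.7419 m
Convert LSR to answer units (arcs ×180/π): t = 0.283485·180/π = 16.2425°, p = ρ·p = 2.28·4.570044 = 10.4197 m, q = 1.173603·180/π = 67.2425°, L = 13.7419 m.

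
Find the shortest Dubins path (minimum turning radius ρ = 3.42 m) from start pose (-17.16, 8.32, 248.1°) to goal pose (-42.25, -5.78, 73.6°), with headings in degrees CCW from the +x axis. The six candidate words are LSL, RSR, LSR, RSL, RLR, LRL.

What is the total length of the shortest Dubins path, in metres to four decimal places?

35.2017 m

Let ψ = atan2(Δy, Δx) = atan2(-14.10, -25.09) = -150.6650° be the start→goal bearing.
Normalize: d = |goal − start| / ρ = 28.780516/3.42 = 8.415356, α = (θ_start − ψ) mod 360° = 38.7650° = 0.676577 rad, β = (θ_goal − ψ) mod 360° = 224.2650° = 3.914163 rad.
Common terms: sin α = 0.626128, cos α = 0.779720, sin β = -0.697978, cos β = -0.716119, cos(α−β) = -0.995396, d² = 70.818209. Work in radians in the unit-radius frame; every candidate has L = ρ·(t + p + q).
LSL: p² = 2 + d² − 2cos(α−β) + 2d(sin α − sin β) = 97.094649; p = √p² = 9.853662; φ = atan2(cos β − cos α, d + sin α − sin β) = -0.152395 rad; t = (φ − α) mod 2π = 5.454213 rad, q = (β − φ) mod 2π = 4.066558 rad → L = 3.42·(5.454213 + 9.853662 + 4.066558) = 3.42·19.374433 = 66.260560 m
RSR: p² = 2 + d² − 2cos(α−β) + 2d(sin β − sin α) = 52.523354; p = √p² = 7.247300; φ = atan2(cos α − cos β, d − sin α + sin β) = 0.207894 rad; t = (α − φ) mod 2π = 0.468683 rad, q = (φ − β) mod 2π = 2.576916 rad → L = 3.42·(0.468683 + 7.247300 + 2.576916) = 3.42·10.292899 = 35.201716 m
LSR: p² = d² − 2 + 2cos(α−β) + 2d(sin α + sin β) = 65.618125; p = √p² = 8.100502; φ = atan2(−cos α − cos β, d + sin α + sin β) − atan2(−2, p) = 0.234435 rad; t = (φ − α) mod 2π = 5.841043 rad, q = (φ − β) mod 2π = 2.603457 rad → L = 3.42·(5.841043 + 8.100502 + 2.603457) = 3.42·16.545001 = 56.583904 m
RSL: p² = d² − 2 + 2cos(α−β) − 2d(sin α + sin β) = 68.036709; p = √p² = 8.248437; φ = atan2(cos α + cos β, d − sin α − sin β) − atan2(2, p) = -0.230386 rad; t = (α − φ) mod 2π = 0.906963 rad, q = (β − φ) mod 2π = 4.144549 rad → L = 3.42·(0.906963 + 8.248437 + 4.144549) = 3.42·13.299948 = 45.485823 m
RLR: c = (6 − d² + 2cos(α−β) + 2d(sin α − sin β))/8 = -5.565419, |c| > 1 → infeasible
LRL: c = (6 − d² + 2cos(α−β) − 2d(sin α − sin β))/8 = -11.136831, |c| > 1 → infeasible
Shortest: RSR with L = 35.201716 m ≈ 35.2017 m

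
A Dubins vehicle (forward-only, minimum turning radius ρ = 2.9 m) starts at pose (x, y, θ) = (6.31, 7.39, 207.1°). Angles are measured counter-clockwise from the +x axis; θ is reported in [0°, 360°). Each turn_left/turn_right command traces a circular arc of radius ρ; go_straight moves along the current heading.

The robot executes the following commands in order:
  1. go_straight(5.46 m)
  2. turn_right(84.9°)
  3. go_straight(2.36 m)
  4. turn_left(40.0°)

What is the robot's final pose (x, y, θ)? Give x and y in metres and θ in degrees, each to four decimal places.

(-5.1506, 9.1519, 162.2000°)

set_pose: (x, y, θ) = (6.3100, 7.3900, 207.1000°), ρ = 2.9
go_straight(5.46): x += 5.46·cos θ, y += 5.46·sin θ → (1.4494, 4.9027, 207.1000°)
turn_right(84.9°): centre at ρ to the right, rotate −84.9° → (-2.3256, 5.9390, 122.2000°)
go_straight(2.36): x += 2.36·cos θ, y += 2.36·sin θ → (-3.5832, 7.9360, 122.2000°)
turn_left(40.0°): centre at ρ to the left, rotate +40.0° → (-5.1506, 9.1519, 162.2000°)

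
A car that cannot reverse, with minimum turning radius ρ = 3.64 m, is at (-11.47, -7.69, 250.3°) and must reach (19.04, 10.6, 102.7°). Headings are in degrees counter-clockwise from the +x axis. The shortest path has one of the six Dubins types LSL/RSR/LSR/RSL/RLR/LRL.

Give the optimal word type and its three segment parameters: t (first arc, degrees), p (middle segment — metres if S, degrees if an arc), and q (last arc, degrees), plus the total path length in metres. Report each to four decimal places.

LSL: t = 148.1978°, p = 30.0679 m, q = 64.2022°, L = 43.5617 m

Let ψ = atan2(Δy, Δx) = atan2(18.29, 30.51) = 30.9417° be the start→goal bearing.
Normalize: d = |goal − start| / ρ = 35.572239/3.64 = 9.772593, α = (θ_start − ψ) mod 360° = 219.3583° = 3.828525 rad, β = (θ_goal − ψ) mod 360° = 71.7583° = 1.252419 rad.
Common terms: sin α = -0.634169, cos α = -0.773195, sin β = 0.949745, cos β = 0.313026, cos(α−β) = -0.844328, d² = 95.503577. Work in radians in the unit-radius frame; every candidate has L = ρ·(t + p + q).
LSL: p² = 2 + d² − 2cos(α−β) + 2d(sin α − sin β) = 68.234354; p = √p² = 8.260409; φ = atan2(cos β − cos α, d + sin α − sin β) = 0.131879 rad; t = (φ − α) mod 2π = 2.586539 rad, q = (β − φ) mod 2π = 1.120540 rad → L = 3.64·(2.586539 + 8.260409 + 1.120540) = 3.64·11.967488 = 43.561657 m
RSR: p² = 2 + d² − 2cos(α−β) + 2d(sin β − sin α) = 130.150112; p = √p² = 11.408335; φ = atan2(cos α − cos β, d − sin α + sin β) = -0.095357 rad; t = (α − φ) mod 2π = 3.923883 rad, q = (φ − β) mod 2π = 4.935409 rad → L = 3.64·(3.923883 + 11.408335 + 4.935409) = 3.64·20.267627 = 73.774160 m
LSR: p² = d² − 2 + 2cos(α−β) + 2d(sin α + sin β) = 97.982917; p = √p² = 9.898632; φ = atan2(−cos α − cos β, d + sin α + sin β) − atan2(−2, p) = 0.244947 rad; t = (φ − α) mod 2π = 2.699607 rad, q = (φ − β) mod 2π = 5.275713 rad → L = 3.64·(2.699607 + 9.898632 + 5.275713) = 3.64·17.873953 = 65.061188 m
RSL: p² = d² − 2 + 2cos(α−β) − 2d(sin α + sin β) = 85.646926; p = √p² = 9.254562; φ = atan2(cos α + cos β, d − sin α − sin β) − atan2(2, p) = -0.261457 rad; t = (α − φ) mod 2π = 4.089983 rad, q = (β − φ) mod 2π = 1.513877 rad → L = 3.64·(4.089983 + 9.254562 + 1.513877) = 3.64·14.858421 = 54.084654 m
RLR: c = (6 − d² + 2cos(α−β) + 2d(sin α − sin β))/8 = -15.268764, |c| > 1 → infeasible
LRL: c = (6 − d² + 2cos(α−β) − 2d(sin α − sin β))/8 = -7.529294, |c| > 1 → infeasible
Shortest: LSL with L = 43.561657 m ≈ 43.5617 m
Convert LSL to answer units (arcs ×180/π): t = 2.586539·180/π = 148.1978°, p = ρ·p = 3.64·8.260409 = 30.0679 m, q = 1.120540·180/π = 64.2022°, L = 43.5617 m.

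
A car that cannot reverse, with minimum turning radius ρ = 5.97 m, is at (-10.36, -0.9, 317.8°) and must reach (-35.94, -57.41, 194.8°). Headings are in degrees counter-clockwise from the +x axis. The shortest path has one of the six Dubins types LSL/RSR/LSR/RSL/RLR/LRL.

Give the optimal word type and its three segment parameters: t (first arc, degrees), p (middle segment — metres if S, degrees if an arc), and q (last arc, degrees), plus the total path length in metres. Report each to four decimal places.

Let ψ = atan2(Δy, Δx) = atan2(-56.51, -25.58) = -114.3545° be the start→goal bearing.
Normalize: d = |goal − start| / ρ = 62.029965/5.97 = 10.390279, α = (θ_start − ψ) mod 360° = 72.1545° = 1.259334 rad, β = (θ_goal − ψ) mod 360° = 309.1545° = 5.395764 rad.
Common terms: sin α = 0.951886, cos α = 0.306451, sin β = -0.775446, cos β = 0.631414, cos(α−β) = -0.544639, d² = 107.957894. Work in radians in the unit-radius frame; every candidate has L = ρ·(t + p + q).
LSL: p² = 2 + d² − 2cos(α−β) + 2d(sin α − sin β) = 146.942102; p = √p² = 12.121968; φ = atan2(cos β − cos α, d + sin α − sin β) = 0.026811 rad; t = (φ − α) mod 2π = 5.050662 rad, q = (β − φ) mod 2π = 5.368953 rad → L = 5.97·(5.050662 + 12.121968 + 5.368953) = 5.97·22.541583 = 134.573253 m
RSR: p² = 2 + d² − 2cos(α−β) + 2d(sin β − sin α) = 75.152241; p = √p² = 8.669039; φ = atan2(cos α − cos β, d − sin α + sin β) = -0.037494 rad; t = (α − φ) mod 2π = 1.296828 rad, q = (φ − β) mod 2π = 0.849927 rad → L = 5.97·(1.296828 + 8.669039 + 0.849927) = 5.97·10.815794 = 64.570292 m
LSR: p² = d² − 2 + 2cos(α−β) + 2d(sin α + sin β) = 108.535146; p = √p² = 10.418020; φ = atan2(−cos α − cos β, d + sin α + sin β) − atan2(−2, p) = 0.101143 rad; t = (φ − α) mod 2π = 5.124994 rad, q = (φ − β) mod 2π = 0.988564 rad → L = 5.97·(5.124994 + 10.418020 + 0.988564) = 5.97·16.531579 = 98.693525 m
RSL: p² = d² − 2 + 2cos(α−β) − 2d(sin α + sin β) = 101.202085; p = √p² = 10.059925; φ = atan2(cos α + cos β, d − sin α − sin β) − atan2(2, p) = -0.104684 rad; t = (α − φ) mod 2π = 1.364017 rad, q = (β − φ) mod 2π = 5.500448 rad → L = 5.97·(1.364017 + 10.059925 + 5.500448) = 5.97·16.924390 = 101.038608 m
RLR: c = (6 − d² + 2cos(α−β) + 2d(sin α − sin β))/8 = -8.394030, |c| > 1 → infeasible
LRL: c = (6 − d² + 2cos(α−β) − 2d(sin α − sin β))/8 = -17.367763, |c| > 1 → infeasible
Shortest: RSR with L = 64.570292 m ≈ 64.5703 m
Convert RSR to answer units (arcs ×180/π): t = 1.296828·180/π = 74.3028°, p = ρ·p = 5.97·8.669039 = 51.7542 m, q = 0.849927·180/π = 48.6972°, L = 64.5703 m.

RSR: t = 74.3028°, p = 51.7542 m, q = 48.6972°, L = 64.5703 m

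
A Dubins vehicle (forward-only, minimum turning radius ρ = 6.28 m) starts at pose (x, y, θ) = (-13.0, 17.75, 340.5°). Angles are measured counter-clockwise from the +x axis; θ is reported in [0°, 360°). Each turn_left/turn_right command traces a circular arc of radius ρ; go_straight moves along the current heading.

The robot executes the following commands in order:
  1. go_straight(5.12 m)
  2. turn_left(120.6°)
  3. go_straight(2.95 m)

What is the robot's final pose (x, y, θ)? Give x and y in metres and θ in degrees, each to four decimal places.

(-0.4828, 26.0645, 101.1000°)

set_pose: (x, y, θ) = (-13.0000, 17.7500, 340.5000°), ρ = 6.28
go_straight(5.12): x += 5.12·cos θ, y += 5.12·sin θ → (-8.1737, 16.0409, 340.5000°)
turn_left(120.6°): centre at ρ to the left, rotate +120.6° → (0.0851, 23.1697, 461.1000° ≡ 101.1000°)
go_straight(2.95): x += 2.95·cos θ, y += 2.95·sin θ → (-0.4828, 26.0645, 101.1000°)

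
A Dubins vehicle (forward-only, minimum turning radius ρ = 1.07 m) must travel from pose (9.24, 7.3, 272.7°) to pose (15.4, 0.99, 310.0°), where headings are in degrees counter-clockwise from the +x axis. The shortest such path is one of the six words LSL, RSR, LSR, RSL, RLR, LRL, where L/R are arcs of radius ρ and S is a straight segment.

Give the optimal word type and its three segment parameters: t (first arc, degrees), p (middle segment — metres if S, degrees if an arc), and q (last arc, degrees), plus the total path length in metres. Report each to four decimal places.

LSR: t = 43.5677°, p = 7.9588 m, q = 6.2677°, L = 8.8895 m

Let ψ = atan2(Δy, Δx) = atan2(-6.31, 6.16) = -45.6892° be the start→goal bearing.
Normalize: d = |goal − start| / ρ = 8.818259/1.07 = 8.241364, α = (θ_start − ψ) mod 360° = 318.3892° = 5.556939 rad, β = (θ_goal − ψ) mod 360° = 355.6892° = 6.207947 rad.
Common terms: sin α = -0.664068, cos α = 0.747673, sin β = -0.075167, cos β = 0.997171, cos(α−β) = 0.795473, d² = 67.920080. Work in radians in the unit-radius frame; every candidate has L = ρ·(t + p + q).
LSL: p² = 2 + d² − 2cos(α−β) + 2d(sin α − sin β) = 58.622449; p = √p² = 7.656530; φ = atan2(cos β − cos α, d + sin α − sin β) = 0.032592 rad; t = (φ − α) mod 2π = 0.758838 rad, q = (β − φ) mod 2π = 6.175355 rad → L = 1.07·(0.758838 + 7.656530 + 6.175355) = 1.07·14.590723 = 15.612074 m
RSR: p² = 2 + d² − 2cos(α−β) + 2d(sin β − sin α) = 78.035817; p = √p² = 8.833788; φ = atan2(cos α − cos β, d − sin α + sin β) = -0.028247 rad; t = (α − φ) mod 2π = 5.585187 rad, q = (φ − β) mod 2π = 0.046991 rad → L = 1.07·(5.585187 + 8.833788 + 0.046991) = 1.07·14.465966 = 15.478584 m
LSR: p² = d² − 2 + 2cos(α−β) + 2d(sin α + sin β) = 55.326422; p = √p² = 7.438173; φ = atan2(−cos α − cos β, d + sin α + sin β) − atan2(−2, p) = 0.034153 rad; t = (φ − α) mod 2π = 0.760399 rad, q = (φ − β) mod 2π = 0.109392 rad → L = 1.07·(0.760399 + 7.438173 + 0.109392) = 1.07·8.307964 = 8.889522 m
RSL: p² = d² − 2 + 2cos(α−β) − 2d(sin α + sin β) = 79.695633; p = √p² = 8.927241; φ = atan2(cos α + cos β, d − sin α − sin β) − atan2(2, p) = -0.028495 rad; t = (α − φ) mod 2π = 5.585434 rad, q = (β − φ) mod 2π = 6.236442 rad → L = 1.07·(5.585434 + 8.927241 + 6.236442) = 1.07·20.749117 = 22.201555 m
RLR: c = (6 − d² + 2cos(α−β) + 2d(sin α − sin β))/8 = -8.754477, |c| > 1 → infeasible
LRL: c = (6 − d² + 2cos(α−β) − 2d(sin α − sin β))/8 = -6.327806, |c| > 1 → infeasible
Shortest: LSR with L = 8.889522 m ≈ 8.8895 m
Convert LSR to answer units (arcs ×180/π): t = 0.760399·180/π = 43.5677°, p = ρ·p = 1.07·7.438173 = 7.9588 m, q = 0.109392·180/π = 6.2677°, L = 8.8895 m.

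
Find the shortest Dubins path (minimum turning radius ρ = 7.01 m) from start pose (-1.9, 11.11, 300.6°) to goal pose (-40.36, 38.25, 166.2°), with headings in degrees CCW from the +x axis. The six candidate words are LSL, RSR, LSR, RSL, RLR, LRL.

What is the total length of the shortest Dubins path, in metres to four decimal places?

Let ψ = atan2(Δy, Δx) = atan2(27.14, -38.46) = 144.7906° be the start→goal bearing.
Normalize: d = |goal − start| / ρ = 47.071766/7.01 = 6.714945, α = (θ_start − ψ) mod 360° = 155.8094° = 2.719387 rad, β = (θ_goal − ψ) mod 360° = 21.4094° = 0.373665 rad.
Common terms: sin α = 0.409773, cos α = -0.912187, sin β = 0.365030, cos β = 0.930996, cos(α−β) = -0.699663, d² = 45.090490. Work in radians in the unit-radius frame; every candidate has L = ρ·(t + p + q).
LSL: p² = 2 + d² − 2cos(α−β) + 2d(sin α − sin β) = 49.090720; p = √p² = 7.006477; φ = atan2(cos β − cos α, d + sin α − sin β) = 0.266201 rad; t = (φ − α) mod 2π = 3.830000 rad, q = (β − φ) mod 2π = 0.107463 rad → L = 7.01·(3.830000 + 7.006477 + 0.107463) = 7.01·10.943940 = 76.717018 m
RSR: p² = 2 + d² − 2cos(α−β) + 2d(sin β − sin α) = 47.888913; p = √p² = 6.920182; φ = atan2(cos α − cos β, d − sin α + sin β) = -0.269603 rad; t = (α − φ) mod 2π = 2.988990 rad, q = (φ − β) mod 2π = 5.639918 rad → L = 7.01·(2.988990 + 6.920182 + 5.639918) = 7.01·15.549089 = 108.999117 m
LSR: p² = d² − 2 + 2cos(α−β) + 2d(sin α + sin β) = 52.096682; p = √p² = 7.217803; φ = atan2(−cos α − cos β, d + sin α + sin β) − atan2(−2, p) = 0.267799 rad; t = (φ − α) mod 2π = 3.831598 rad, q = (φ − β) mod 2π = 6.177320 rad → L = 7.01·(3.831598 + 7.217803 + 6.177320) = 7.01·17.226721 = 120.759314 m
RSL: p² = d² − 2 + 2cos(α−β) − 2d(sin α + sin β) = 31.285645; p = √p² = 5.593357; φ = atan2(cos α + cos β, d − sin α − sin β) − atan2(2, p) = -0.340234 rad; t = (α − φ) mod 2π = 3.059621 rad, q = (β − φ) mod 2π = 0.713898 rad → L = 7.01·(3.059621 + 5.593357 + 0.713898) = 7.01·9.366876 = 65.661803 m
RLR: c = (6 − d² + 2cos(α−β) + 2d(sin α − sin β))/8 = -4.986114, |c| > 1 → infeasible
LRL: c = (6 − d² + 2cos(α−β) − 2d(sin α − sin β))/8 = -5.136340, |c| > 1 → infeasible
Shortest: RSL with L = 65.661803 m ≈ 65.6618 m

65.6618 m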